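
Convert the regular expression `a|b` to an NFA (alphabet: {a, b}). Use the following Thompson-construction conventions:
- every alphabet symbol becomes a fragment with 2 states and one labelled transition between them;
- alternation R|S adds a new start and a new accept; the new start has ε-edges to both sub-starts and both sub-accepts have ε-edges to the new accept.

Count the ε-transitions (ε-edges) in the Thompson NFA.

Recursing over subexpressions:
Each of the 2 symbol leaves contributes 0 ε-transitions.
  a|b → 4 ε-transitions

4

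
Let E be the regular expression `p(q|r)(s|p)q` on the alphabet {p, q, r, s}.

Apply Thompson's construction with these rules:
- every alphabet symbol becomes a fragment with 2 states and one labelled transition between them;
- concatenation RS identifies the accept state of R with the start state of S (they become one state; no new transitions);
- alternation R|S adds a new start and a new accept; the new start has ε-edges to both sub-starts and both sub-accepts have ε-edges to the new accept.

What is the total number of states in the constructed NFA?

Per subexpression:
Each of the 6 symbol leaves contributes a 2-state fragment.
  q|r → 6 states
  s|p → 6 states
  p(q|r)(s|p)q → 13 states

13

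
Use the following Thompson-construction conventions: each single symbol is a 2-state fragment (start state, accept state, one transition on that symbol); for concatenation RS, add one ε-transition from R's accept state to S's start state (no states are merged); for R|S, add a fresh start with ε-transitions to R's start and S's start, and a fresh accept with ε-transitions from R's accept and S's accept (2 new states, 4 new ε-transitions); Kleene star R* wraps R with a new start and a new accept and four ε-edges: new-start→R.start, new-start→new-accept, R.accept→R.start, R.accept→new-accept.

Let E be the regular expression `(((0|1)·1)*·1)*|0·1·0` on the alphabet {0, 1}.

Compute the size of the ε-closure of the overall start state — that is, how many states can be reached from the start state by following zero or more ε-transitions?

Work bottom-up. For each fragment F, track |ε-closure(F.start)| and whether F's accept lies in that closure (i.e. whether F accepts ε). A single-symbol fragment has closure size 1 and does not accept ε.
  0|1 : |ε-closure| = 1 + 1 + 1 = 3 (the new accept is not ε-reachable since no branch accepts ε)
  (0|1)·1 : |ε-closure| equals the left operand's closure size = 3 (its accept is not ε-reachable, so the closure stops there)
  ((0|1)·1)* : new start has ε-edges to the inner start and to the new accept, so |ε-closure| = 2 + 3 = 5
  ((0|1)·1)*·1 : the left operand accepts ε, so the closure extends into the next operand (via the concat ε-link); |ε-closure| = 5 + 1 = 6
  (((0|1)·1)*·1)* : |ε-closure| = 1 (new start) + 6 (body) + 1 (new accept) = 8
  0·1·0 : same as the first factor's closure: |ε-closure| = 1
  (((0|1)·1)*·1)*|0·1·0 : |ε-closure| = 1 (new start) + (8 + 1) + 1 (new accept, since some branch ε-reaches its own accept) = 11

11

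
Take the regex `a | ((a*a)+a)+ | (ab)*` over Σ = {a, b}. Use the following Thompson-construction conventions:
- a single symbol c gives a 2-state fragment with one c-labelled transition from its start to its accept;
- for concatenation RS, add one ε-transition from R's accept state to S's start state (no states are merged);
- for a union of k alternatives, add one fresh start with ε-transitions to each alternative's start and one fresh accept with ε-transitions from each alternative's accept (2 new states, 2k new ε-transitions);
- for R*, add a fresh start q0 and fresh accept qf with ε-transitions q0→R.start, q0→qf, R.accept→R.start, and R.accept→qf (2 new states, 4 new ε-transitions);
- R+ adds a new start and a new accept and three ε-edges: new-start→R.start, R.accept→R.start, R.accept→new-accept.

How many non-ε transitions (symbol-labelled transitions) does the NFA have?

6

Recursing over subexpressions:
Each of the 6 symbol leaves contributes exactly 1 symbol transition.
  a* — 1 symbol transition
  a*a — 2 symbol transitions
  (a*a)+ — 2 symbol transitions
  (a*a)+a — 3 symbol transitions
  ((a*a)+a)+ — 3 symbol transitions
  ab — 2 symbol transitions
  (ab)* — 2 symbol transitions
  a | ((a*a)+a)+ | (ab)* — 6 symbol transitions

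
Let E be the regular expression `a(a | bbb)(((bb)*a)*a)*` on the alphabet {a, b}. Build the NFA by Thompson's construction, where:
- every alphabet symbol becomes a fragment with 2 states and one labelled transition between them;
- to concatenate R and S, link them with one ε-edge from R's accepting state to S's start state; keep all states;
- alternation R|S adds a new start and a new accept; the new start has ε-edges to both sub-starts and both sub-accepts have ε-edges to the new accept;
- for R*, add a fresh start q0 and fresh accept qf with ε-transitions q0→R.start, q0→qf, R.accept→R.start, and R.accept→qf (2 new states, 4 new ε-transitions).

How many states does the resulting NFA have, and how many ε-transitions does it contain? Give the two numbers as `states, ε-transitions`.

Building bottom-up:
Each of the 9 symbol leaves contributes 2 states and 0 ε-transitions.
  bbb — 6 states, 2 ε-transitions
  a | bbb — 10 states, 6 ε-transitions
  bb — 4 states, 1 ε-transition
  (bb)* — 6 states, 5 ε-transitions
  (bb)*a — 8 states, 6 ε-transitions
  ((bb)*a)* — 10 states, 10 ε-transitions
  ((bb)*a)*a — 12 states, 11 ε-transitions
  (((bb)*a)*a)* — 14 states, 15 ε-transitions
  a(a | bbb)(((bb)*a)*a)* — 26 states, 23 ε-transitions

26, 23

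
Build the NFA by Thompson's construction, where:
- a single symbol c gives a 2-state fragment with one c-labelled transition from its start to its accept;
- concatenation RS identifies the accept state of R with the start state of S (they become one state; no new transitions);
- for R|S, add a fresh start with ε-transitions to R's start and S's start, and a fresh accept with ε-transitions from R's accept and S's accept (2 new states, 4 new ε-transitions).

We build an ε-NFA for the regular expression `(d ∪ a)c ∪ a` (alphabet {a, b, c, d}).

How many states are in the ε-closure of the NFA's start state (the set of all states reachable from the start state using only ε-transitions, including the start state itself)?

Let C(F) = |ε-closure(F.start)| within fragment F, and note whether F accepts ε. Symbol fragments have C = 1 and do not accept ε. Then:
  d ∪ a → new start ε-reaches every alternative's start; none of them accept ε, so the new accept is not reached: |ε-closure| = 1 + 1 + 1 = 3
  (d ∪ a)c → |ε-closure| equals the left operand's closure size = 3 (its accept is not ε-reachable, so the closure stops there)
  (d ∪ a)c ∪ a → new start ε-reaches every alternative's start; none of them accept ε, so the new accept is not reached: |ε-closure| = 1 + 3 + 1 = 5

5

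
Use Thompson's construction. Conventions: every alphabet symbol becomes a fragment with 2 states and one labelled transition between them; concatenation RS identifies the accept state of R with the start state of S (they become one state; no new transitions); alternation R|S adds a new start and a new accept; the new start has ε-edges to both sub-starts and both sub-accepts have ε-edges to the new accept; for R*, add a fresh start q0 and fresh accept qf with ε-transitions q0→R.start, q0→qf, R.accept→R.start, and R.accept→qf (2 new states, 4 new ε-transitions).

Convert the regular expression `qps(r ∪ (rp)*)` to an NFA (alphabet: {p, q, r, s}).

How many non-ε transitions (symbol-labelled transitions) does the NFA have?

6

Bottom-up over the parse tree:
Each of the 6 symbol leaves contributes exactly 1 symbol transition.
  rp = 2 symbol transitions
  (rp)* = 2 symbol transitions
  r ∪ (rp)* = 3 symbol transitions
  qps(r ∪ (rp)*) = 6 symbol transitions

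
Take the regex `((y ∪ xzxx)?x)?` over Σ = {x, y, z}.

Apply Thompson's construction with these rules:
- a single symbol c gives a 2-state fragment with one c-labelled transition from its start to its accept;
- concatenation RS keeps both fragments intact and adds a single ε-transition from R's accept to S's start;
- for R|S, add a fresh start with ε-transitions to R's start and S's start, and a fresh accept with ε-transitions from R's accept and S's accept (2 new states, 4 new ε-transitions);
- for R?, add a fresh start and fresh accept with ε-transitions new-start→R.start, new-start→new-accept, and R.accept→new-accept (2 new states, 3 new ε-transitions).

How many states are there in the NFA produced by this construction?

18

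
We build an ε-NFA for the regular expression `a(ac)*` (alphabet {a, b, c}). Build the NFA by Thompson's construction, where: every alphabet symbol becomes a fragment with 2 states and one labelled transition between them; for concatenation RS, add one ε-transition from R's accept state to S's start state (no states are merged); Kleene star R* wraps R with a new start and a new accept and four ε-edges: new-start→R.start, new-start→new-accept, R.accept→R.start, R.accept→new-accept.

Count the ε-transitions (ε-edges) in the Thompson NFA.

By structural recursion:
Each of the 3 symbol leaves contributes 0 ε-transitions.
  ac = 1 ε-transition
  (ac)* = 5 ε-transitions
  a(ac)* = 6 ε-transitions

6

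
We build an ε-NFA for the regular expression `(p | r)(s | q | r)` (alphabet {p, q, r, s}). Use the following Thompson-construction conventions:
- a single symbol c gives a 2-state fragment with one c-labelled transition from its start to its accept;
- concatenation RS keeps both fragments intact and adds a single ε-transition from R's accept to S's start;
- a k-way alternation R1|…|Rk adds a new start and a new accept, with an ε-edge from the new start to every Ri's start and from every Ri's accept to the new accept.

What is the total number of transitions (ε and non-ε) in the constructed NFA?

By structural recursion:
Each of the 5 symbol leaves contributes 1 transition (1 symbol, 0 ε).
  p | r : 6 transitions (2 symbol, 4 ε)
  s | q | r : 9 transitions (3 symbol, 6 ε)
  (p | r)(s | q | r) : 16 transitions (5 symbol, 11 ε)

16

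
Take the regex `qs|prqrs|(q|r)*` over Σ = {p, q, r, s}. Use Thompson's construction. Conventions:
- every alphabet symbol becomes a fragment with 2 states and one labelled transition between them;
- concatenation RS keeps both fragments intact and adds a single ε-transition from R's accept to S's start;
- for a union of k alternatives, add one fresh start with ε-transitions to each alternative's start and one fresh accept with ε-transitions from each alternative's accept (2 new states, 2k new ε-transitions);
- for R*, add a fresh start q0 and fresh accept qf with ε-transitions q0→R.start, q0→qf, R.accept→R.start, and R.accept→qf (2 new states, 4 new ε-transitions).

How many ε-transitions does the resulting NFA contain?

Building bottom-up:
Each of the 9 symbol leaves contributes 0 ε-transitions.
  qs : 1 ε-transition
  prqrs : 4 ε-transitions
  q|r : 4 ε-transitions
  (q|r)* : 8 ε-transitions
  qs|prqrs|(q|r)* : 19 ε-transitions

19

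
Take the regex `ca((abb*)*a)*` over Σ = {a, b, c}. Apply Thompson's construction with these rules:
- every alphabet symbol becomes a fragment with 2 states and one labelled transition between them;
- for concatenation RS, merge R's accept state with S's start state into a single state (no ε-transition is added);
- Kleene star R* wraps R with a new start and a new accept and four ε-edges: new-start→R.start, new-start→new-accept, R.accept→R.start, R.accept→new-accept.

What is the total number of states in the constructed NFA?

13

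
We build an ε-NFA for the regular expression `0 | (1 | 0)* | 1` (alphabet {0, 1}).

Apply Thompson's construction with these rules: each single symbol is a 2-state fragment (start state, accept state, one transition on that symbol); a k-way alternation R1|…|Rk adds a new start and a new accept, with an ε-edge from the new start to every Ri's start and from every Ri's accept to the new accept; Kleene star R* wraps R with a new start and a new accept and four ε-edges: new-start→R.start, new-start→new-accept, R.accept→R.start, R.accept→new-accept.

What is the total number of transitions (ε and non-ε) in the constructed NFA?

Recursing over subexpressions:
Each of the 4 symbol leaves contributes 1 transition (1 symbol, 0 ε).
  1 | 0 : 6 transitions (2 symbol, 4 ε)
  (1 | 0)* : 10 transitions (2 symbol, 8 ε)
  0 | (1 | 0)* | 1 : 18 transitions (4 symbol, 14 ε)

18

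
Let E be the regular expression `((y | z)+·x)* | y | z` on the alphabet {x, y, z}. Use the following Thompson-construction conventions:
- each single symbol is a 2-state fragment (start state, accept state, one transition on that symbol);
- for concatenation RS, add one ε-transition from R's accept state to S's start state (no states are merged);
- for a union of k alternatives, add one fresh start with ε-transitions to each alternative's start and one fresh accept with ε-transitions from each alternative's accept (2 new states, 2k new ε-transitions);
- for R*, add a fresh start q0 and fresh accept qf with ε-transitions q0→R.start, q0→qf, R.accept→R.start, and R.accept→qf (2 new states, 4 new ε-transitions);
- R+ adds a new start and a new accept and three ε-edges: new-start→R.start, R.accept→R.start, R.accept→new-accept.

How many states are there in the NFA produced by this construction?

18

Recursing over subexpressions:
Each of the 5 symbol leaves contributes a 2-state fragment.
  y | z → 6 states
  (y | z)+ → 8 states
  (y | z)+·x → 10 states
  ((y | z)+·x)* → 12 states
  ((y | z)+·x)* | y | z → 18 states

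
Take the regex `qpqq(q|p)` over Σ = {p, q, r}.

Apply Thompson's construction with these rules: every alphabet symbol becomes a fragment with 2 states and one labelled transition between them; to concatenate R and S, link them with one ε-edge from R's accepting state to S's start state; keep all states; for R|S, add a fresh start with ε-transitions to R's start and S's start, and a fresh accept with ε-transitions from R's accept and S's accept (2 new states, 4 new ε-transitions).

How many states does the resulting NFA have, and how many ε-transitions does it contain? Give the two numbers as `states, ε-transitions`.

Recursing over subexpressions:
Each of the 6 symbol leaves contributes 2 states and 0 ε-transitions.
  q|p = 6 states, 4 ε-transitions
  qpqq(q|p) = 14 states, 8 ε-transitions

14, 8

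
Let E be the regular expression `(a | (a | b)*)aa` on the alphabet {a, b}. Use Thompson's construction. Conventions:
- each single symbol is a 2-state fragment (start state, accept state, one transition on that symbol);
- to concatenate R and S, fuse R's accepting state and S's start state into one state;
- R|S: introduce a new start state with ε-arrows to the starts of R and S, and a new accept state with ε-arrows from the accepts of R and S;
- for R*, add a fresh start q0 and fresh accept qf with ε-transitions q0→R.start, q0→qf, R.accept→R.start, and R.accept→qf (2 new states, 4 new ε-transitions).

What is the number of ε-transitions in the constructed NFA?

12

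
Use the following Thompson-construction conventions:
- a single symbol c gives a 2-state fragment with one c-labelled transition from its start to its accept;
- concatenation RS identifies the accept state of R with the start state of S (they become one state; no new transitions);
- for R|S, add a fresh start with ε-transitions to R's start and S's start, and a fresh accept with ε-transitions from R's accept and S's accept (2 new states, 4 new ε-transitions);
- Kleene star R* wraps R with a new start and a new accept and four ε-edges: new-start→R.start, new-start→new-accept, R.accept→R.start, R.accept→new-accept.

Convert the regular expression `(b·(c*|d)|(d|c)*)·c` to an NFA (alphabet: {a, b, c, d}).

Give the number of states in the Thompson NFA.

Bottom-up over the parse tree:
Each of the 6 symbol leaves contributes a 2-state fragment.
  c* → 4 states
  c*|d → 8 states
  b·(c*|d) → 9 states
  d|c → 6 states
  (d|c)* → 8 states
  b·(c*|d)|(d|c)* → 19 states
  (b·(c*|d)|(d|c)*)·c → 20 states

20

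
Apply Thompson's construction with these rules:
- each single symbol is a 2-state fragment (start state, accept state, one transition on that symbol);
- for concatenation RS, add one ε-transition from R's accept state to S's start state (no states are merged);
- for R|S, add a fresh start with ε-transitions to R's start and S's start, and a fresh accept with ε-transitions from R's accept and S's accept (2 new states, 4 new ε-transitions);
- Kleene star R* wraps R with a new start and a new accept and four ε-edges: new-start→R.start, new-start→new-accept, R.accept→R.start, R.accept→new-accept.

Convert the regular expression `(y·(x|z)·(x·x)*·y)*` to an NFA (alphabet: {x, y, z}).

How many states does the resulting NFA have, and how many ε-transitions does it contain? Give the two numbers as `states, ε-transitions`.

Recursing over subexpressions:
Each of the 6 symbol leaves contributes 2 states and 0 ε-transitions.
  x|z = 6 states, 4 ε-transitions
  x·x = 4 states, 1 ε-transition
  (x·x)* = 6 states, 5 ε-transitions
  y·(x|z)·(x·x)*·y = 16 states, 12 ε-transitions
  (y·(x|z)·(x·x)*·y)* = 18 states, 16 ε-transitions

18, 16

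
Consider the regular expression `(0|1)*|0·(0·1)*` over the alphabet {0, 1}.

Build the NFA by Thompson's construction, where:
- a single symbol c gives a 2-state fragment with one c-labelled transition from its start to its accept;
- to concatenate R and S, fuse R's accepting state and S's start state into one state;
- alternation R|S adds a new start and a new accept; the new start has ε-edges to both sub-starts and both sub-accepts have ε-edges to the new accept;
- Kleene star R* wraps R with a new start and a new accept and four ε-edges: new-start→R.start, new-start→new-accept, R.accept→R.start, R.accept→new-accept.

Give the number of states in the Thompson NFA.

16

Recursing over subexpressions:
Each of the 5 symbol leaves contributes a 2-state fragment.
  0|1 → 6 states
  (0|1)* → 8 states
  0·1 → 3 states
  (0·1)* → 5 states
  0·(0·1)* → 6 states
  (0|1)*|0·(0·1)* → 16 states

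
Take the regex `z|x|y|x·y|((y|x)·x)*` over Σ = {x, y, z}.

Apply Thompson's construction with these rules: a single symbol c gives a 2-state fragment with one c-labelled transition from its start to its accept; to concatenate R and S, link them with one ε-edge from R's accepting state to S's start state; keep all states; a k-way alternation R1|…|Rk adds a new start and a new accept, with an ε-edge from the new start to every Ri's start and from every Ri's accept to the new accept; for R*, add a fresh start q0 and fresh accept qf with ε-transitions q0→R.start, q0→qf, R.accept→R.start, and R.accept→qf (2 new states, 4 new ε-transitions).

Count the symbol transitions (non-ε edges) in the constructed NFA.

By structural recursion:
Each of the 8 symbol leaves contributes exactly 1 symbol transition.
  x·y → 2 symbol transitions
  y|x → 2 symbol transitions
  (y|x)·x → 3 symbol transitions
  ((y|x)·x)* → 3 symbol transitions
  z|x|y|x·y|((y|x)·x)* → 8 symbol transitions

8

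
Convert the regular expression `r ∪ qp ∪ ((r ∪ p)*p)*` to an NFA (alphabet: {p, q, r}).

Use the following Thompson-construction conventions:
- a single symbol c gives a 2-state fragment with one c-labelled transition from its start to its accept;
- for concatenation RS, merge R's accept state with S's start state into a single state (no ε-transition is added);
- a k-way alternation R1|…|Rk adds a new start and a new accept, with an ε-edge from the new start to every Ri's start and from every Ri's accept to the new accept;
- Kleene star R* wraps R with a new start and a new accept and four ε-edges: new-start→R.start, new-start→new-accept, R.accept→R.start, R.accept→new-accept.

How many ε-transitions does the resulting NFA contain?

18

By structural recursion:
Each of the 6 symbol leaves contributes 0 ε-transitions.
  qp : 0 ε-transitions
  r ∪ p : 4 ε-transitions
  (r ∪ p)* : 8 ε-transitions
  (r ∪ p)*p : 8 ε-transitions
  ((r ∪ p)*p)* : 12 ε-transitions
  r ∪ qp ∪ ((r ∪ p)*p)* : 18 ε-transitions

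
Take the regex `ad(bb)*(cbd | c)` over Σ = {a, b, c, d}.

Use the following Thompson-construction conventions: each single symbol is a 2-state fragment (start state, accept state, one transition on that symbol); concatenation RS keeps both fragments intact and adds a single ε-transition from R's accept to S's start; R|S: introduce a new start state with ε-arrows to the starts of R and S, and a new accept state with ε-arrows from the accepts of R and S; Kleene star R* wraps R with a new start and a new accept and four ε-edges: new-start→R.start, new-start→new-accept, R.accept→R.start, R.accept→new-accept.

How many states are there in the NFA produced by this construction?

Bottom-up over the parse tree:
Each of the 8 symbol leaves contributes a 2-state fragment.
  bb : 4 states
  (bb)* : 6 states
  cbd : 6 states
  cbd | c : 10 states
  ad(bb)*(cbd | c) : 20 states

20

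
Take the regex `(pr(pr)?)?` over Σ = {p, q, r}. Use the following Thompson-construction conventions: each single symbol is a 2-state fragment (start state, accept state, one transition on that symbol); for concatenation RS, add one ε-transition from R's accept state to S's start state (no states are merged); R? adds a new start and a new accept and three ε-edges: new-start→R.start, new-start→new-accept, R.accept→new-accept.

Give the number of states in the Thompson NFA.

12

Building bottom-up:
Each of the 4 symbol leaves contributes a 2-state fragment.
  pr = 4 states
  (pr)? = 6 states
  pr(pr)? = 10 states
  (pr(pr)?)? = 12 states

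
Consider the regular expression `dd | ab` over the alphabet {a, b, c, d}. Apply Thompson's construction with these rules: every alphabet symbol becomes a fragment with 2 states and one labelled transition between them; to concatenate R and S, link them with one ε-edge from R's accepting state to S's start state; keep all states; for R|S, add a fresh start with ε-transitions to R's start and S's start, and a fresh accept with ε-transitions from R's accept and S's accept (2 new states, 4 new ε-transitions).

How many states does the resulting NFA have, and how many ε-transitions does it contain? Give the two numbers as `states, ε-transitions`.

10, 6

Building bottom-up:
Each of the 4 symbol leaves contributes 2 states and 0 ε-transitions.
  dd → 4 states, 1 ε-transition
  ab → 4 states, 1 ε-transition
  dd | ab → 10 states, 6 ε-transitions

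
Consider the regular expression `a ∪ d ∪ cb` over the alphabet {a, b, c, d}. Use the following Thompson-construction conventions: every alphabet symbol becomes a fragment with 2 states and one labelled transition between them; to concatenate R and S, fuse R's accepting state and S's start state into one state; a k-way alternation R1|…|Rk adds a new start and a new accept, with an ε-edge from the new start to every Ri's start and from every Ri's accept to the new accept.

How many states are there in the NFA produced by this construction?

9

Per subexpression:
Each of the 4 symbol leaves contributes a 2-state fragment.
  cb : 3 states
  a ∪ d ∪ cb : 9 states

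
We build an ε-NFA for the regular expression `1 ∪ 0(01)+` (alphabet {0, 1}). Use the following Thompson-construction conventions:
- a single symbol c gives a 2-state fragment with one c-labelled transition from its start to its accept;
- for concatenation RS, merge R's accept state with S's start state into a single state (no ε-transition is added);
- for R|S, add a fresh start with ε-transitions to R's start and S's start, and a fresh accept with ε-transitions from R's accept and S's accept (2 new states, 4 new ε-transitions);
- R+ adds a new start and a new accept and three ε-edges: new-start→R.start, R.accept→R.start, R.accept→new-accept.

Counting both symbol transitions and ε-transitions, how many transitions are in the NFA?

Building bottom-up:
Each of the 4 symbol leaves contributes 1 transition (1 symbol, 0 ε).
  01 → 2 transitions (2 symbol, 0 ε)
  (01)+ → 5 transitions (2 symbol, 3 ε)
  0(01)+ → 6 transitions (3 symbol, 3 ε)
  1 ∪ 0(01)+ → 11 transitions (4 symbol, 7 ε)

11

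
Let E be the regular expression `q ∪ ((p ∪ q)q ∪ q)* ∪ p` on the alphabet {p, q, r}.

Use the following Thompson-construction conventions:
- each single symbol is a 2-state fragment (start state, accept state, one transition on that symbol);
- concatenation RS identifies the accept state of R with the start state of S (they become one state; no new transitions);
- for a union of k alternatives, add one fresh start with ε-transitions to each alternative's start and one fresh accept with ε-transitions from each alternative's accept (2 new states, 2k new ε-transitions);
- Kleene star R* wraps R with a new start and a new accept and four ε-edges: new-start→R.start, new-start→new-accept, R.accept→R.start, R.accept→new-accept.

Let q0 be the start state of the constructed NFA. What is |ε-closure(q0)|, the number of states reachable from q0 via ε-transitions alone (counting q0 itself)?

11

Let C(F) = |ε-closure(F.start)| within fragment F, and note whether F accepts ε. Symbol fragments have C = 1 and do not accept ε. Then:
  p ∪ q — new start ε-reaches every alternative's start; none of them accept ε, so the new accept is not reached: C = 1 + 1 + 1 = 3
  (p ∪ q)q — C equals the left operand's closure size = 3 (its accept is not ε-reachable, so the closure stops there)
  (p ∪ q)q ∪ q — C = 1 + 3 + 1 = 5 (the new accept is not ε-reachable since no branch accepts ε)
  ((p ∪ q)q ∪ q)* — the star's fresh start ε-reaches both the body's start and the fresh accept: C = 2 + 5 = 7
  q ∪ ((p ∪ q)q ∪ q)* ∪ p — new start ε-reaches every alternative's start; at least one alternative accepts ε, so the union's new accept is reached too: C = 1 + 1 + 7 + 1 + 1 = 11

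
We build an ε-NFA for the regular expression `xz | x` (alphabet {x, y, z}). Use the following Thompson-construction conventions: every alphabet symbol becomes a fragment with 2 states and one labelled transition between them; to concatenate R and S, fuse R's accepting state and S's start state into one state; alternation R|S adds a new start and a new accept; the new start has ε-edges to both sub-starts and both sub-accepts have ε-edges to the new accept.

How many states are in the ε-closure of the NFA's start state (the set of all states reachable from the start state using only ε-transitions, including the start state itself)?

Work bottom-up. For each fragment F, track |ε-closure(F.start)| and whether F's accept lies in that closure (i.e. whether F accepts ε). A single-symbol fragment has closure size 1 and does not accept ε.
  xz — same as the first factor's closure: C = 1
  xz | x — new start ε-reaches every alternative's start; none of them accept ε, so the new accept is not reached: C = 1 + 1 + 1 = 3

3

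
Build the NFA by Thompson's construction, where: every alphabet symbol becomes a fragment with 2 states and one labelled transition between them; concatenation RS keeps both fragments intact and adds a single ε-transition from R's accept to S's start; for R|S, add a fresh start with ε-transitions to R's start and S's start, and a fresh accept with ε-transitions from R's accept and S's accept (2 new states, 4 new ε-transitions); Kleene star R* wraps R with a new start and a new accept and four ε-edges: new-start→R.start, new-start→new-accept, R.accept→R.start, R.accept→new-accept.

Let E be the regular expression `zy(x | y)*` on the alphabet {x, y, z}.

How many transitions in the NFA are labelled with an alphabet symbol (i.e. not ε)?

Recursing over subexpressions:
Each of the 4 symbol leaves contributes exactly 1 symbol transition.
  x | y = 2 symbol transitions
  (x | y)* = 2 symbol transitions
  zy(x | y)* = 4 symbol transitions

4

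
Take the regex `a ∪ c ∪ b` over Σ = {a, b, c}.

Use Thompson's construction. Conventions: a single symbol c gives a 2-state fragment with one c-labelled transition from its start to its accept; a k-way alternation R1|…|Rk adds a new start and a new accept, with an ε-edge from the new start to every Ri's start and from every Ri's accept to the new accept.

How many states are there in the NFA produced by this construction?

Building bottom-up:
Each of the 3 symbol leaves contributes a 2-state fragment.
  a ∪ c ∪ b : 8 states

8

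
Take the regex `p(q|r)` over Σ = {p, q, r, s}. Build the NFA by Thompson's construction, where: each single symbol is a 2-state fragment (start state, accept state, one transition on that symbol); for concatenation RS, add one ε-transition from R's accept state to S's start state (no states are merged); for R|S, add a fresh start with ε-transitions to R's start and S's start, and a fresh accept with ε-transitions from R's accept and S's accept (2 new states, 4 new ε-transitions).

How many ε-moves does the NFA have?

5

By structural recursion:
Each of the 3 symbol leaves contributes 0 ε-transitions.
  q|r — 4 ε-transitions
  p(q|r) — 5 ε-transitions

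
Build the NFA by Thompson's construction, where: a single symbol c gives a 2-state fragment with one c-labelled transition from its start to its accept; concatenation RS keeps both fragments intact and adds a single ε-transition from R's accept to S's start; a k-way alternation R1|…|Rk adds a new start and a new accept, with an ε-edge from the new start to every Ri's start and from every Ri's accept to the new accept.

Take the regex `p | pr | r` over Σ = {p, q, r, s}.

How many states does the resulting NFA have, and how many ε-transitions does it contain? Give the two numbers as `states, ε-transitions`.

10, 7

Recursing over subexpressions:
Each of the 4 symbol leaves contributes 2 states and 0 ε-transitions.
  pr = 4 states, 1 ε-transition
  p | pr | r = 10 states, 7 ε-transitions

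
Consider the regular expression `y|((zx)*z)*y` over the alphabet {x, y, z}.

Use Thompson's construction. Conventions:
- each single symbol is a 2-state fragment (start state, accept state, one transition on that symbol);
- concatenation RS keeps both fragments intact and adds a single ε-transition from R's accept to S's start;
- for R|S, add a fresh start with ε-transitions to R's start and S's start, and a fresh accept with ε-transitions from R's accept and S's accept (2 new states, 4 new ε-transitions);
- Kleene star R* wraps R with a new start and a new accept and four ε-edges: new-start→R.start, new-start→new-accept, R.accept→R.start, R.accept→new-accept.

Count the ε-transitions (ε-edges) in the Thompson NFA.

15

Building bottom-up:
Each of the 5 symbol leaves contributes 0 ε-transitions.
  zx — 1 ε-transition
  (zx)* — 5 ε-transitions
  (zx)*z — 6 ε-transitions
  ((zx)*z)* — 10 ε-transitions
  ((zx)*z)*y — 11 ε-transitions
  y|((zx)*z)*y — 15 ε-transitions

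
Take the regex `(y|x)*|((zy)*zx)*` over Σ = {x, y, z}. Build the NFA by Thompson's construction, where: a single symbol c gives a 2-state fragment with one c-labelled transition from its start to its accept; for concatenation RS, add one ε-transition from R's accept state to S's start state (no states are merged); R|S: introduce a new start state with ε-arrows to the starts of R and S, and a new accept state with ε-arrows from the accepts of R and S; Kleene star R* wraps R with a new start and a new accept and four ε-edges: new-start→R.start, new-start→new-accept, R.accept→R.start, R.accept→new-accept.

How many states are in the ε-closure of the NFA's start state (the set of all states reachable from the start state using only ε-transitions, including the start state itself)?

13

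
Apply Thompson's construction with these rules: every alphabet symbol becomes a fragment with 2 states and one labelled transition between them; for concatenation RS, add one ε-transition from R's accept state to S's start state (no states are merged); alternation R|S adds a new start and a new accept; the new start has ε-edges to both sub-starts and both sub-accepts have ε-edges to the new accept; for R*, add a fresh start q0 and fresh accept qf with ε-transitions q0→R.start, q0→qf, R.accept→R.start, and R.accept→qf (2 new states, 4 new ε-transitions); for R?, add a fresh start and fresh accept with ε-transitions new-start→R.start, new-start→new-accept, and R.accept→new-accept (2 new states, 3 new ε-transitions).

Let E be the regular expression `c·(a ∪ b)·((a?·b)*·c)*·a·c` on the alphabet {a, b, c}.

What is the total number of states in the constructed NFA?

Bottom-up over the parse tree:
Each of the 8 symbol leaves contributes a 2-state fragment.
  a ∪ b — 6 states
  a? — 4 states
  a?·b — 6 states
  (a?·b)* — 8 states
  (a?·b)*·c — 10 states
  ((a?·b)*·c)* — 12 states
  c·(a ∪ b)·((a?·b)*·c)*·a·c — 24 states

24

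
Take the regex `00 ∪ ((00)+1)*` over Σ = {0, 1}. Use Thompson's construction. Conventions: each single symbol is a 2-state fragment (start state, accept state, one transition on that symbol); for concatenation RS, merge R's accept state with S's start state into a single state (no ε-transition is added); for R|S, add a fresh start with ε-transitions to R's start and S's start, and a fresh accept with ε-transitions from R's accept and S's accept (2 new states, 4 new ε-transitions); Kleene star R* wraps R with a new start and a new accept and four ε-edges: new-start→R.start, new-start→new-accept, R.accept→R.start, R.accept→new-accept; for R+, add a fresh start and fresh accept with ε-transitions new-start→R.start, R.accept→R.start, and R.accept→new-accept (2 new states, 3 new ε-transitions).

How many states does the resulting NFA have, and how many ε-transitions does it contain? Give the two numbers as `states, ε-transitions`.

By structural recursion:
Each of the 5 symbol leaves contributes 2 states and 0 ε-transitions.
  00 — 3 states, 0 ε-transitions
  00 — 3 states, 0 ε-transitions
  (00)+ — 5 states, 3 ε-transitions
  (00)+1 — 6 states, 3 ε-transitions
  ((00)+1)* — 8 states, 7 ε-transitions
  00 ∪ ((00)+1)* — 13 states, 11 ε-transitions

13, 11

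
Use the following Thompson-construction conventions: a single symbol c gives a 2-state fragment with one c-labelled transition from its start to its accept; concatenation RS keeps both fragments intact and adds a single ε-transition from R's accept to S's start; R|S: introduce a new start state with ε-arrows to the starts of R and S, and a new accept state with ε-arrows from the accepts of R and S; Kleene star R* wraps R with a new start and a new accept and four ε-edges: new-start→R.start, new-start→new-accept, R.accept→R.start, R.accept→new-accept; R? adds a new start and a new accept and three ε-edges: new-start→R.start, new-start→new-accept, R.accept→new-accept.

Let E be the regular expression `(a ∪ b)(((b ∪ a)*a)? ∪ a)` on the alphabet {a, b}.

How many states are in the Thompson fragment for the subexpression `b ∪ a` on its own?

6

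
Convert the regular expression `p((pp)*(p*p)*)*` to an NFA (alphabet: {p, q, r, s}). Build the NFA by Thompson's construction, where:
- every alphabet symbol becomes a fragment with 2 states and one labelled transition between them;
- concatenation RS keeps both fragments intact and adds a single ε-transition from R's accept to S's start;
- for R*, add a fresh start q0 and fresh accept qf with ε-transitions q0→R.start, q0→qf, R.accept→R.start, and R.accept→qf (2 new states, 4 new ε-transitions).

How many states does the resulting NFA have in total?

18

Recursing over subexpressions:
Each of the 5 symbol leaves contributes a 2-state fragment.
  pp — 4 states
  (pp)* — 6 states
  p* — 4 states
  p*p — 6 states
  (p*p)* — 8 states
  (pp)*(p*p)* — 14 states
  ((pp)*(p*p)*)* — 16 states
  p((pp)*(p*p)*)* — 18 states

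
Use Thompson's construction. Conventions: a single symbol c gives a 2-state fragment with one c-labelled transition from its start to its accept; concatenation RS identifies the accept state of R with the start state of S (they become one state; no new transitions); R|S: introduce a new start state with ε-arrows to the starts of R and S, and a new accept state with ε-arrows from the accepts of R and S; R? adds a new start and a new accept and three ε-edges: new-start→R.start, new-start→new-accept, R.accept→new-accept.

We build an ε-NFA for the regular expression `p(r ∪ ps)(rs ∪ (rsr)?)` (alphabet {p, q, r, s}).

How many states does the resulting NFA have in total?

18

Recursing over subexpressions:
Each of the 9 symbol leaves contributes a 2-state fragment.
  ps = 3 states
  r ∪ ps = 7 states
  rs = 3 states
  rsr = 4 states
  (rsr)? = 6 states
  rs ∪ (rsr)? = 11 states
  p(r ∪ ps)(rs ∪ (rsr)?) = 18 states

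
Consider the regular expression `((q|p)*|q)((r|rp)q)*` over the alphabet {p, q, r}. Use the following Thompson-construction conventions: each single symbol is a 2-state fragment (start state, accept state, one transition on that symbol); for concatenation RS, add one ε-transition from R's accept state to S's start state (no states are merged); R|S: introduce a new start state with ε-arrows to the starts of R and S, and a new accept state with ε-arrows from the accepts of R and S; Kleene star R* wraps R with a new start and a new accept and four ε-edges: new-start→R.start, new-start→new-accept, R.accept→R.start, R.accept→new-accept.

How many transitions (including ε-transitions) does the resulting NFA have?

30

By structural recursion:
Each of the 7 symbol leaves contributes 1 transition (1 symbol, 0 ε).
  q|p = 6 transitions (2 symbol, 4 ε)
  (q|p)* = 10 transitions (2 symbol, 8 ε)
  (q|p)*|q = 15 transitions (3 symbol, 12 ε)
  rp = 3 transitions (2 symbol, 1 ε)
  r|rp = 8 transitions (3 symbol, 5 ε)
  (r|rp)q = 10 transitions (4 symbol, 6 ε)
  ((r|rp)q)* = 14 transitions (4 symbol, 10 ε)
  ((q|p)*|q)((r|rp)q)* = 30 transitions (7 symbol, 23 ε)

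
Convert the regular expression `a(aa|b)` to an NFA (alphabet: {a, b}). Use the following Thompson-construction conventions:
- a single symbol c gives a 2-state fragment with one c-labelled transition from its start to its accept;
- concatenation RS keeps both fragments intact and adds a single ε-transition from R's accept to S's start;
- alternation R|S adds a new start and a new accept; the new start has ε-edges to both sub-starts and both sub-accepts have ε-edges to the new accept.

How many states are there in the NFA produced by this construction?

10

By structural recursion:
Each of the 4 symbol leaves contributes a 2-state fragment.
  aa → 4 states
  aa|b → 8 states
  a(aa|b) → 10 states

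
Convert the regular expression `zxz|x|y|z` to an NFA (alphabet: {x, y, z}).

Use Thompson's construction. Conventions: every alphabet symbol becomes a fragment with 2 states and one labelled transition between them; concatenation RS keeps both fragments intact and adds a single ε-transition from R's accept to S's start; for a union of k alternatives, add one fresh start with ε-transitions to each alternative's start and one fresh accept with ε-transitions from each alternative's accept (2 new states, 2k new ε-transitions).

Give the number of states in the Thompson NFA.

14

By structural recursion:
Each of the 6 symbol leaves contributes a 2-state fragment.
  zxz → 6 states
  zxz|x|y|z → 14 states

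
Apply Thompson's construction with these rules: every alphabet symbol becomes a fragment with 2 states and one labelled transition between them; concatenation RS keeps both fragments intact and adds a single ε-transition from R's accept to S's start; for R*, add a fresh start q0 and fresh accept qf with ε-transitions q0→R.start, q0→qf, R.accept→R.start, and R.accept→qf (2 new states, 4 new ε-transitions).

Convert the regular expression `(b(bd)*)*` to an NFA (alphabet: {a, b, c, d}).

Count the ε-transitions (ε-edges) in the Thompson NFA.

Bottom-up over the parse tree:
Each of the 3 symbol leaves contributes 0 ε-transitions.
  bd → 1 ε-transition
  (bd)* → 5 ε-transitions
  b(bd)* → 6 ε-transitions
  (b(bd)*)* → 10 ε-transitions

10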